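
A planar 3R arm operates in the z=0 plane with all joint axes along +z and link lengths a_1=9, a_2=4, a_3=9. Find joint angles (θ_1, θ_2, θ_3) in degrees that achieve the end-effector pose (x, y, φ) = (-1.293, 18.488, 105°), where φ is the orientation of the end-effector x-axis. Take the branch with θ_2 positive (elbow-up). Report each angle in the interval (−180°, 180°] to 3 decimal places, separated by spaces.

59.999 89.992 -44.991

wrist centre = target − a_3·(cos φ, sin φ) = (1.0364, 9.7947)
cos θ_2 = (97.0096−9²−4²)/(2·9·4) = 0.0001; θ_2 = 89.9924° (elbow-up)
β = atan2(9.7947,1.0364) = 83.9600°; ψ = atan2(4.0000,9.0005) = 23.9612°
θ_1 = β − ψ = 59.9988°
θ_3 = φ − θ_1 − θ_2 = -44.9912° (wrapped to (-180°,180°])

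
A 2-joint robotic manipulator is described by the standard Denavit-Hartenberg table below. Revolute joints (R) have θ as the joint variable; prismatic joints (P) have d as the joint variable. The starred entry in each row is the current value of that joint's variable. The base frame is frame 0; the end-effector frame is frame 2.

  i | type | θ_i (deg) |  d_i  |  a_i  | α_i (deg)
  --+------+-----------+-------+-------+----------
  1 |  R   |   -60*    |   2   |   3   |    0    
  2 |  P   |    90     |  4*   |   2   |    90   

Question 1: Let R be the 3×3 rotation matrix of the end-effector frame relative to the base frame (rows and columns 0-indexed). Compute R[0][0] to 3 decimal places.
0.866

End-effector x-axis (col 0 of R) = (0.8660,0.5000,0.0000)
R[0][0] = 0.8660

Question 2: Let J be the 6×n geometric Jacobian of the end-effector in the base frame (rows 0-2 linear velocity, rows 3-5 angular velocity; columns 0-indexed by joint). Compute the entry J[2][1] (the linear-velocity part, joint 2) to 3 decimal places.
prismatic axis z_1 = (0.0000,0.0000,1.0000)
J_v[:, 1] = z_1; J_ω[:, 1] = (0,0,0)
entry J[2][1] = 1.0000

1.000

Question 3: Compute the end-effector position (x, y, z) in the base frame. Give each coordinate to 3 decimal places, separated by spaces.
3.232 -1.598 6.000

after link 1: o_1 = (1.5000, -2.5981, 2.0000)
after link 2: o_2 = (3.2321, -1.5981, 6.0000)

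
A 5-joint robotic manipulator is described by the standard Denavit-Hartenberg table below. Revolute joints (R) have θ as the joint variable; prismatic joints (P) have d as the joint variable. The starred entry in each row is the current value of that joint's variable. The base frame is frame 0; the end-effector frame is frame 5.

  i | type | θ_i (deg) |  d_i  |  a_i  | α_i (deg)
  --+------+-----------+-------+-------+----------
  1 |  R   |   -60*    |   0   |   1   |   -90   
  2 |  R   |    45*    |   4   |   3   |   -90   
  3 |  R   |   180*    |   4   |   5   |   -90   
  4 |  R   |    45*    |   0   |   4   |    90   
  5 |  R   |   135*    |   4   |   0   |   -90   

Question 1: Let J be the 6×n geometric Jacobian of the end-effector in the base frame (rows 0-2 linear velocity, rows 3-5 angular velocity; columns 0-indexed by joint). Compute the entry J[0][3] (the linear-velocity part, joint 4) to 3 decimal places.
2.000

axis z_3 = (0.8660,0.5000,0.0000); lever o_n−o_3 = (-2.0000,3.4641,4.0000)
cross product → J_v[:, 3] = (2.0000,-3.4641,4.0000)
J_ω[:, 3] = z_3
entry J[0][3] = 2.0000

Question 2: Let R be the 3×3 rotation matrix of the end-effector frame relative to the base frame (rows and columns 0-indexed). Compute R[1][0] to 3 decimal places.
End-effector x-axis (col 0 of R) = (0.6124,0.3536,-0.7071)
R[1][0] = 0.3536

0.354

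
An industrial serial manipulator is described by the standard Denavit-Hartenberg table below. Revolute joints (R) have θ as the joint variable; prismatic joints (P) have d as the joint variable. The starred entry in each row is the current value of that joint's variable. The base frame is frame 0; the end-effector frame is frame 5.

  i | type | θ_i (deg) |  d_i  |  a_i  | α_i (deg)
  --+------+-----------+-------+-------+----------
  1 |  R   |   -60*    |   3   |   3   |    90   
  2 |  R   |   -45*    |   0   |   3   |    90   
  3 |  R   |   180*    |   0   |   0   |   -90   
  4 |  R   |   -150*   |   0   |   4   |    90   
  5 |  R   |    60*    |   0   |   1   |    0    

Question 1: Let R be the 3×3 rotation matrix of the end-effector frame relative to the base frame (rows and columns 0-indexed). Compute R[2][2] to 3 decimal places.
0.259

End-effector z-axis (col 2 of R) = (0.4830,-0.8365,0.2588)
R[2][2] = 0.2588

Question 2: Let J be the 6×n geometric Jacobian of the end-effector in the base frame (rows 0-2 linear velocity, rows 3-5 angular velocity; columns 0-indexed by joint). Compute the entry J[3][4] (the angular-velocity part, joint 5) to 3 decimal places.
axis z_4 = (0.4830,-0.8365,0.2588); lever o_n−o_4 = (0.8147,0.3209,-0.4830)
cross product → J_v[:, 4] = (0.3209,0.4441,0.8365)
J_ω[:, 4] = z_4
entry J[3][4] = 0.4830

0.483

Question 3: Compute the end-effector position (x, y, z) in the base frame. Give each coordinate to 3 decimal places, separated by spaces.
after link 1: o_1 = (1.5000, -2.5981, 3.0000)
after link 2: o_2 = (2.5607, -4.4352, 0.8787)
after link 3: o_3 = (2.5607, -4.4352, 0.8787)
after link 4: o_4 = (3.0783, -5.3318, -2.9850)
after link 5: o_5 = (3.8930, -5.0108, -3.4680)

3.893 -5.011 -3.468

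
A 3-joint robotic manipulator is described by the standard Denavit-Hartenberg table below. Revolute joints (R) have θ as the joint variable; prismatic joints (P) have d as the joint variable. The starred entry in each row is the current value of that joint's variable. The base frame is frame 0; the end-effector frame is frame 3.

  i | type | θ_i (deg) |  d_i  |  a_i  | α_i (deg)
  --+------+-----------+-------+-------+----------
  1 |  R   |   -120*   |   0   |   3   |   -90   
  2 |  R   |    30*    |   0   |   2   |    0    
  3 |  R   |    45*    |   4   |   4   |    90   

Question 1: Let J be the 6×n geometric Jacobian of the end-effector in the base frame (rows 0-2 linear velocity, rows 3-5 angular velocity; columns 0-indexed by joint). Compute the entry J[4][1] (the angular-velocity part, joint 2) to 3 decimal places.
-0.500

axis z_1 = (0.8660,-0.5000,0.0000); lever o_n−o_1 = (2.0804,-4.3966,-4.8637)
cross product → J_v[:, 1] = (2.4319,4.2121,-2.7673)
J_ω[:, 1] = z_1
entry J[4][1] = -0.5000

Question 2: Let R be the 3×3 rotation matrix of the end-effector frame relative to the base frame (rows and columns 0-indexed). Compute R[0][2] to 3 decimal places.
End-effector z-axis (col 2 of R) = (-0.4830,-0.8365,0.2588)
R[0][2] = -0.4830

-0.483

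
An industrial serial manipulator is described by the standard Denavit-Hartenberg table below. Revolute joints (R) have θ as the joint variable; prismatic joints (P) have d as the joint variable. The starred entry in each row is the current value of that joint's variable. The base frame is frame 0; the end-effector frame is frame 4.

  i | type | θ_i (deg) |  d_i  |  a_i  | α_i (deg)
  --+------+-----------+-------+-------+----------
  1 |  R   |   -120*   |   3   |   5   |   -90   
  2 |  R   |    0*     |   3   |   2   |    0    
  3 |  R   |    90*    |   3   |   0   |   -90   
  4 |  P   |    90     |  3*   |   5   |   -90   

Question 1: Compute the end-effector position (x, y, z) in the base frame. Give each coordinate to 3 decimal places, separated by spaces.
-1.134 -3.964 3.000

after link 1: o_1 = (-2.5000, -4.3301, 3.0000)
after link 2: o_2 = (-0.9019, -7.5622, 3.0000)
after link 3: o_3 = (1.6962, -9.0622, 3.0000)
after link 4: o_4 = (-1.1340, -3.9641, 3.0000)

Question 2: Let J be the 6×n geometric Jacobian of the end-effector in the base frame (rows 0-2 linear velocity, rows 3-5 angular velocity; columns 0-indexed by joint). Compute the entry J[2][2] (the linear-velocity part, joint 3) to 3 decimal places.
3.000

axis z_2 = (0.8660,-0.5000,0.0000); lever o_n−o_2 = (-0.2321,3.5981,-0.0000)
cross product → J_v[:, 2] = (0.0000,0.0000,3.0000)
J_ω[:, 2] = z_2
entry J[2][2] = 3.0000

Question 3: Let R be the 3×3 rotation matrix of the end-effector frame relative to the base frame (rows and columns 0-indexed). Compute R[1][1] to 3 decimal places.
End-effector y-axis (col 1 of R) = (-0.5000,-0.8660,0.0000)
R[1][1] = -0.8660

-0.866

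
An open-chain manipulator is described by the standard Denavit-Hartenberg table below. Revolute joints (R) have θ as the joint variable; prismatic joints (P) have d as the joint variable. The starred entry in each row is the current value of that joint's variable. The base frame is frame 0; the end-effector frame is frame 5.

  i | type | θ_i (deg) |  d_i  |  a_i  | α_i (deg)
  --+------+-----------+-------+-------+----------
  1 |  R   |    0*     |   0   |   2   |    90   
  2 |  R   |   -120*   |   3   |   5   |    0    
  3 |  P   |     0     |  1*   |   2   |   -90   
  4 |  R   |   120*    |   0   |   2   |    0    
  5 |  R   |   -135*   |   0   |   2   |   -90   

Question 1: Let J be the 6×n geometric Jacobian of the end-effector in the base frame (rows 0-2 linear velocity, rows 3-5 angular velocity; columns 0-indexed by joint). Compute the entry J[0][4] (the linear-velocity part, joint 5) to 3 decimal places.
axis z_4 = (0.8660,-0.0000,-0.5000); lever o_n−o_4 = (-0.9659,-0.5176,-1.6730)
cross product → J_v[:, 4] = (-0.2588,1.9319,-0.4483)
J_ω[:, 4] = z_4
entry J[0][4] = -0.2588

-0.259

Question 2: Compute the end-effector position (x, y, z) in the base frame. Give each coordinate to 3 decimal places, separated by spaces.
after link 1: o_1 = (2.0000, 0.0000, 0.0000)
after link 2: o_2 = (-0.5000, -3.0000, -4.3301)
after link 3: o_3 = (-1.5000, -4.0000, -6.0622)
after link 4: o_4 = (-1.0000, -2.2679, -5.1962)
after link 5: o_5 = (-1.9659, -2.7856, -6.8692)

-1.966 -2.786 -6.869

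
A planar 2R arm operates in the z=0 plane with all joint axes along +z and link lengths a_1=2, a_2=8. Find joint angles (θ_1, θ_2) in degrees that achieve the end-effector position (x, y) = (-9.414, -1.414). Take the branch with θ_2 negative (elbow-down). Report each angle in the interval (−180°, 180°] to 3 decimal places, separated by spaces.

cos θ_2 = (90.6228−2²−8²)/(2·2·8) = 0.7070; θ_2 = -45.0117° (elbow-down)
β = atan2(-1.4140,-9.4140) = -171.4579°; ψ = atan2(-5.6580,7.6557) = -36.4666°
θ_1 = β − ψ = -134.9913°

-134.991 -45.012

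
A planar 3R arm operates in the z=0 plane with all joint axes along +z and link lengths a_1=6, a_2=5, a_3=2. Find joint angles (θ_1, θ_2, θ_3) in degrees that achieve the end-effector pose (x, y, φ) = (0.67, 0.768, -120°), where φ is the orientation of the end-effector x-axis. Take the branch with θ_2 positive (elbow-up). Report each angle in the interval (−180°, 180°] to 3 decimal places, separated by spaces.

wrist centre = target − a_3·(cos φ, sin φ) = (1.6700, 2.5001)
cos θ_2 = (9.0392−6²−5²)/(2·6·5) = -0.8660; θ_2 = 149.9987° (elbow-up)
β = atan2(2.5001,1.6700) = 56.2576°; ψ = atan2(2.5001,1.6699) = 56.2592°
θ_1 = β − ψ = -0.0016°
θ_3 = φ − θ_1 − θ_2 = 90.0029° (wrapped to (-180°,180°])

-0.002 149.999 90.003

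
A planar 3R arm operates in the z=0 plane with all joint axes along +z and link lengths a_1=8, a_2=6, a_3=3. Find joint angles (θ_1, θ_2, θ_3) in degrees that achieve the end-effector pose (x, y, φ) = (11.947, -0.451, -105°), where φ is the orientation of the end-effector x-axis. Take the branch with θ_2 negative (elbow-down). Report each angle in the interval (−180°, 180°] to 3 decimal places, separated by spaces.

wrist centre = target − a_3·(cos φ, sin φ) = (12.7235, 2.4468)
cos θ_2 = (167.8731−8²−6²)/(2·8·6) = 0.7070; θ_2 = -45.0077° (elbow-down)
β = atan2(2.4468,12.7235) = 10.8853°; ψ = atan2(-4.2432,12.2421) = -19.1168°
θ_1 = β − ψ = 30.0021°
θ_3 = φ − θ_1 − θ_2 = -89.9944° (wrapped to (-180°,180°])

30.002 -45.008 -89.994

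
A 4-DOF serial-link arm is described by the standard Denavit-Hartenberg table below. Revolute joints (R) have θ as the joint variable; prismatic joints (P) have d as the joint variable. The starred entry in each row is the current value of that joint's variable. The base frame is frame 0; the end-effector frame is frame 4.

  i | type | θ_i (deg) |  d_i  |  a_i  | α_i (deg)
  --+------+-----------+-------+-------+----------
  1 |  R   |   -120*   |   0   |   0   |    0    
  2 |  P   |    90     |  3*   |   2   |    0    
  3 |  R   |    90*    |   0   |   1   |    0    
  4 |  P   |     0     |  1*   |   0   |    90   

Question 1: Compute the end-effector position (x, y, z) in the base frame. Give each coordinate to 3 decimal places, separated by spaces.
2.232 -0.134 4.000

after link 1: o_1 = (0.0000, 0.0000, 0.0000)
after link 2: o_2 = (1.7321, -1.0000, 3.0000)
after link 3: o_3 = (2.2321, -0.1340, 3.0000)
after link 4: o_4 = (2.2321, -0.1340, 4.0000)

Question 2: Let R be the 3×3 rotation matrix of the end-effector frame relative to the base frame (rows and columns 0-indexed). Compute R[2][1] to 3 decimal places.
End-effector y-axis (col 1 of R) = (-0.0000,0.0000,1.0000)
R[2][1] = 1.0000

1.000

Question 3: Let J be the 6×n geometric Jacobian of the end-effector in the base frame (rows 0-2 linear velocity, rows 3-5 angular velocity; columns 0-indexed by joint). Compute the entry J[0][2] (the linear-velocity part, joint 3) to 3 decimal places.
axis z_2 = (0.0000,0.0000,1.0000); lever o_n−o_2 = (0.5000,0.8660,1.0000)
cross product → J_v[:, 2] = (-0.8660,0.5000,0.0000)
J_ω[:, 2] = z_2
entry J[0][2] = -0.8660

-0.866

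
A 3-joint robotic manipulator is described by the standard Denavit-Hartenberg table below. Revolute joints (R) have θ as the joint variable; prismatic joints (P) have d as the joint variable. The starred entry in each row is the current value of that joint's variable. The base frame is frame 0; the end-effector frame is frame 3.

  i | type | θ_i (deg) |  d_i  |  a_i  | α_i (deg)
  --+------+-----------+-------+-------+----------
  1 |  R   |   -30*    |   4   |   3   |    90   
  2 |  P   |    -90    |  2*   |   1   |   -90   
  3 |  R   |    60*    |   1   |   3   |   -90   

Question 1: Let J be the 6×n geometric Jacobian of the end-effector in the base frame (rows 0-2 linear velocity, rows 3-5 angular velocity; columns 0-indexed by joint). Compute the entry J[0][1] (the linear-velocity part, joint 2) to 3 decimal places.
prismatic axis z_1 = (-0.5000,-0.8660,0.0000)
J_v[:, 1] = z_1; J_ω[:, 1] = (0,0,0)
entry J[0][1] = -0.5000

-0.500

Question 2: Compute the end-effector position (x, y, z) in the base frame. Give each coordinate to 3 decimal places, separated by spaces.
3.763 -1.482 1.500

after link 1: o_1 = (2.5981, -1.5000, 4.0000)
after link 2: o_2 = (1.5981, -3.2321, 3.0000)
after link 3: o_3 = (3.7631, -1.4821, 1.5000)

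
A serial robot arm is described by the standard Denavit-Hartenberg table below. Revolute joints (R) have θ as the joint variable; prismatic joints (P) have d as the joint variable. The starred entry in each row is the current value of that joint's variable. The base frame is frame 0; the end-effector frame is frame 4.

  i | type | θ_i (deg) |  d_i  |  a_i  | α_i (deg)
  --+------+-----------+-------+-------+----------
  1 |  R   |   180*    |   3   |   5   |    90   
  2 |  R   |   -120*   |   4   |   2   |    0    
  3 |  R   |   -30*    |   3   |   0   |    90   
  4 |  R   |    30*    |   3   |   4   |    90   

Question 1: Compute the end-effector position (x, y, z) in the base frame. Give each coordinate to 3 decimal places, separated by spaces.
after link 1: o_1 = (-5.0000, 0.0000, 3.0000)
after link 2: o_2 = (-4.0000, 4.0000, 1.2679)
after link 3: o_3 = (-4.0000, 7.0000, 1.2679)
after link 4: o_4 = (0.5000, 9.0000, 2.1340)

0.500 9.000 2.134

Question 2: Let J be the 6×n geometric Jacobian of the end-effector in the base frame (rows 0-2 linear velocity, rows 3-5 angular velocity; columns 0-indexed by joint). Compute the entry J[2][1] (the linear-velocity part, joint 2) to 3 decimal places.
-5.500

axis z_1 = (0.0000,1.0000,0.0000); lever o_n−o_1 = (5.5000,9.0000,-0.8660)
cross product → J_v[:, 1] = (-0.8660,0.0000,-5.5000)
J_ω[:, 1] = z_1
entry J[2][1] = -5.5000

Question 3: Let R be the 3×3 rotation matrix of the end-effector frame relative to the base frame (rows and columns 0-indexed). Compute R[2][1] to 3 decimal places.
0.866

End-effector y-axis (col 1 of R) = (0.5000,-0.0000,0.8660)
R[2][1] = 0.8660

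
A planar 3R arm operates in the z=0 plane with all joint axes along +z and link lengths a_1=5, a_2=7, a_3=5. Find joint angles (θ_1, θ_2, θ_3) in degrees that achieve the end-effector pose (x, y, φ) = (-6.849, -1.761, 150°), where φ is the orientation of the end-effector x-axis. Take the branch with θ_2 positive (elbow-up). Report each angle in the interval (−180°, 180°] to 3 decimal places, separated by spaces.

149.990 135.002 -134.992

wrist centre = target − a_3·(cos φ, sin φ) = (-2.5189, -4.2610)
cos θ_2 = (24.5008−5²−7²)/(2·5·7) = -0.7071; θ_2 = 135.0019° (elbow-up)
β = atan2(-4.2610,-2.5189) = -120.5893°; ψ = atan2(4.9496,0.0501) = 89.4203°
θ_1 = β − ψ = -210.0095°
θ_3 = φ − θ_1 − θ_2 = -134.9924° (wrapped to (-180°,180°])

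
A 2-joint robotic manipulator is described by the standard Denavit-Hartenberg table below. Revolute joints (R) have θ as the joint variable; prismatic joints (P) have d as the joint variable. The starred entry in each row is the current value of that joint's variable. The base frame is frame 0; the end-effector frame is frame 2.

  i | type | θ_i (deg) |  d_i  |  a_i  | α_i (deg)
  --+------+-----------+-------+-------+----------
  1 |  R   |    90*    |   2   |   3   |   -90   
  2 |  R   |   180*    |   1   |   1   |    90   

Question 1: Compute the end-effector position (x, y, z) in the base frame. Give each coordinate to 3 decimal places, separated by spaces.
-1.000 2.000 2.000

after link 1: o_1 = (0.0000, 3.0000, 2.0000)
after link 2: o_2 = (-1.0000, 2.0000, 2.0000)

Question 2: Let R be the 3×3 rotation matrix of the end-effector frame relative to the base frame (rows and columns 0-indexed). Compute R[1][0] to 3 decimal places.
-1.000

End-effector x-axis (col 0 of R) = (-0.0000,-1.0000,-0.0000)
R[1][0] = -1.0000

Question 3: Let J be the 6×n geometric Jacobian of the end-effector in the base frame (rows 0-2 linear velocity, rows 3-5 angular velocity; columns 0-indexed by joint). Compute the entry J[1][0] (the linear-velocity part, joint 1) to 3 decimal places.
axis z_0 = ẑ; lever o_n−o_0 = (-1.0000,2.0000,2.0000)
cross product → J_v[:, 0] = (-2.0000,-1.0000,0.0000)
J_ω[:, 0] = z_0
entry J[1][0] = -1.0000

-1.000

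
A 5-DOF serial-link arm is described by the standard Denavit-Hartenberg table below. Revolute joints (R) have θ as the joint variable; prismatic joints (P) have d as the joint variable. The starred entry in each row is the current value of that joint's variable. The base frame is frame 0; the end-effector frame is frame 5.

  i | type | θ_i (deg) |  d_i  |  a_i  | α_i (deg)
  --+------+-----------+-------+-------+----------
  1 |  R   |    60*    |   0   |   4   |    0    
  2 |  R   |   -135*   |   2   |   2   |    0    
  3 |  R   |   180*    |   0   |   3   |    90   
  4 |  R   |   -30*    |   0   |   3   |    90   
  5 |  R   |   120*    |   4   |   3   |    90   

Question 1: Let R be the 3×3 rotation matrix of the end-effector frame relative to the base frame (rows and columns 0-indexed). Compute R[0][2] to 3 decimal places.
0.289

End-effector z-axis (col 2 of R) = (0.2888,0.8539,-0.4330)
R[0][2] = 0.2888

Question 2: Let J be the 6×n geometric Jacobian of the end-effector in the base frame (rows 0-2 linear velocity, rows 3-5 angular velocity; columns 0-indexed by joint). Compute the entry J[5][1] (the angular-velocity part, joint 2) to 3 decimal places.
1.000

axis z_1 = (0.0000,0.0000,1.0000); lever o_n−o_1 = (2.4322,0.9613,-2.2141)
cross product → J_v[:, 1] = (-0.9613,2.4322,0.0000)
J_ω[:, 1] = z_1
entry J[5][1] = 1.0000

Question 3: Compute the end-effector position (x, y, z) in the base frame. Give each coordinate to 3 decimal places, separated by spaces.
4.432 4.425 -2.214

after link 1: o_1 = (2.0000, 3.4641, 0.0000)
after link 2: o_2 = (2.5176, 1.5322, 2.0000)
after link 3: o_3 = (1.7412, 4.4300, 2.0000)
after link 4: o_4 = (1.0687, 6.9396, 0.5000)
after link 5: o_5 = (4.4322, 4.4254, -2.2141)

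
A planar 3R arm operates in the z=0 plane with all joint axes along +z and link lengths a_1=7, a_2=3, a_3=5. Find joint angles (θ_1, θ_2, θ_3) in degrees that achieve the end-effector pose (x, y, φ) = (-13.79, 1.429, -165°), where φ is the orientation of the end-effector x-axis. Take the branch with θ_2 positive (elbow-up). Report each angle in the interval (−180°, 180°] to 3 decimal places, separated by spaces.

150.006 44.990 0.004

wrist centre = target − a_3·(cos φ, sin φ) = (-8.9604, 2.7231)
cos θ_2 = (87.7035−7²−3²)/(2·7·3) = 0.7072; θ_2 = 44.9903° (elbow-up)
β = atan2(2.7231,-8.9604) = 163.0957°; ψ = atan2(2.1210,9.1217) = 13.0898°
θ_1 = β − ψ = 150.0060°
θ_3 = φ − θ_1 − θ_2 = 0.0037° (wrapped to (-180°,180°])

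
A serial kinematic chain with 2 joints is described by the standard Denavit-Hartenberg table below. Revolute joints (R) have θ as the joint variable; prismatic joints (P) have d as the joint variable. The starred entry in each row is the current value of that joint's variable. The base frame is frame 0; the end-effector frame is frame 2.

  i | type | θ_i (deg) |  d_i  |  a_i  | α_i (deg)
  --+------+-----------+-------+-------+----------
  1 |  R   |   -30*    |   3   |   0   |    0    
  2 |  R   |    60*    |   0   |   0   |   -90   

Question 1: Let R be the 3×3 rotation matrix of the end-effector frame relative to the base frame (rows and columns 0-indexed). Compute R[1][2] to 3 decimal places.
0.866

End-effector z-axis (col 2 of R) = (-0.5000,0.8660,0.0000)
R[1][2] = 0.8660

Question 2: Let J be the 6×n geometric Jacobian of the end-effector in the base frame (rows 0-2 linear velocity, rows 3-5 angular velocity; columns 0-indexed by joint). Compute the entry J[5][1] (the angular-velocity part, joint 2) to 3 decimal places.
axis z_1 = (0.0000,0.0000,1.0000); lever o_n−o_1 = (0.0000,0.0000,0.0000)
cross product → J_v[:, 1] = (0.0000,0.0000,0.0000)
J_ω[:, 1] = z_1
entry J[5][1] = 1.0000

1.000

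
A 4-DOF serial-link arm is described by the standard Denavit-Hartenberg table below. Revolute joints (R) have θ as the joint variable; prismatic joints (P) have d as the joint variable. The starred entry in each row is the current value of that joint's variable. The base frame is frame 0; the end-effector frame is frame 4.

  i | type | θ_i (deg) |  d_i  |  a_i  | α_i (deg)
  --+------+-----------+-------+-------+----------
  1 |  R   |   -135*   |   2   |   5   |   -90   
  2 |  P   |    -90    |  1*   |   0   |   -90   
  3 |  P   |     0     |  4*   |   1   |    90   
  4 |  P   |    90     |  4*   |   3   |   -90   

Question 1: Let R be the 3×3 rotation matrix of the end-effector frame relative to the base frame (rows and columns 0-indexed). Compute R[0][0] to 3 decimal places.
End-effector x-axis (col 0 of R) = (-0.7071,-0.7071,0.0000)
R[0][0] = -0.7071

-0.707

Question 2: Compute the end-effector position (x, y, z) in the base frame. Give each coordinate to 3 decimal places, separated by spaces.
-4.950 -12.021 3.000

after link 1: o_1 = (-3.5355, -3.5355, 2.0000)
after link 2: o_2 = (-2.8284, -4.2426, 2.0000)
after link 3: o_3 = (-5.6569, -7.0711, 3.0000)
after link 4: o_4 = (-4.9497, -12.0208, 3.0000)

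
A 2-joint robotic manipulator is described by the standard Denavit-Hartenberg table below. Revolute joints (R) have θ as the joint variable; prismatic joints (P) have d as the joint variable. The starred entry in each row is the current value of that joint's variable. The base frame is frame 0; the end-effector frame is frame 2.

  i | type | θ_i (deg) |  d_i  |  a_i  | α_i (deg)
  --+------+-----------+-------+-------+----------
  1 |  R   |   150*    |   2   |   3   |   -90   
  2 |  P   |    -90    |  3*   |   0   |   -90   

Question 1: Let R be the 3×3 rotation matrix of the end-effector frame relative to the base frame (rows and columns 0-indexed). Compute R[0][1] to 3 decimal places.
End-effector y-axis (col 1 of R) = (0.5000,0.8660,-0.0000)
R[0][1] = 0.5000

0.500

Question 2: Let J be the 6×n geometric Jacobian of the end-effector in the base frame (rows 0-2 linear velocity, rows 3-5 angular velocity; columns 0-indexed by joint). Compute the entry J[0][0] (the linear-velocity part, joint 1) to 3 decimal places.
axis z_0 = ẑ; lever o_n−o_0 = (-4.0981,-1.0981,2.0000)
cross product → J_v[:, 0] = (1.0981,-4.0981,0.0000)
J_ω[:, 0] = z_0
entry J[0][0] = 1.0981

1.098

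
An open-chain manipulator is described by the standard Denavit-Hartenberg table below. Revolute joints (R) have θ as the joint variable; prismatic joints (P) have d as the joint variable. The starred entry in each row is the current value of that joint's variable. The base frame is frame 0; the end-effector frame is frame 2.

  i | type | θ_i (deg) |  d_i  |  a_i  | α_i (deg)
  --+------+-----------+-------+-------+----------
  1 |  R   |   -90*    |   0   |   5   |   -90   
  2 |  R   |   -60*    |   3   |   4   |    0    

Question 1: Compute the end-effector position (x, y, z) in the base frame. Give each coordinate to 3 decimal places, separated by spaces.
3.000 -7.000 3.464

after link 1: o_1 = (0.0000, -5.0000, 0.0000)
after link 2: o_2 = (3.0000, -7.0000, 3.4641)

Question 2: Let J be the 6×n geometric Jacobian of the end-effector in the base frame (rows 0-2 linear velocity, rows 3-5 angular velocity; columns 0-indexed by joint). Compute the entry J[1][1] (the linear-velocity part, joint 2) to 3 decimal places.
axis z_1 = (1.0000,0.0000,0.0000); lever o_n−o_1 = (3.0000,-2.0000,3.4641)
cross product → J_v[:, 1] = (0.0000,-3.4641,-2.0000)
J_ω[:, 1] = z_1
entry J[1][1] = -3.4641

-3.464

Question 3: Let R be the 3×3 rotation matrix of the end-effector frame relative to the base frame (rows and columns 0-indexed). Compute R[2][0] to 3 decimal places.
0.866

End-effector x-axis (col 0 of R) = (-0.0000,-0.5000,0.8660)
R[2][0] = 0.8660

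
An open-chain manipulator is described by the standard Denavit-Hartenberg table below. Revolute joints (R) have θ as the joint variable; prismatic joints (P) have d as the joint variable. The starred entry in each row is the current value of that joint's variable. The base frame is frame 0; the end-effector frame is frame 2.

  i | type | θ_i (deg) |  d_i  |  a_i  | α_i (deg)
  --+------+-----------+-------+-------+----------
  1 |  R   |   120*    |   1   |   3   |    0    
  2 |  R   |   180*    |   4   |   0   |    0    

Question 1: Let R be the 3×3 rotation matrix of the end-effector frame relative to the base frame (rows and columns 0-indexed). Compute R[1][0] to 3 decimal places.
End-effector x-axis (col 0 of R) = (0.5000,-0.8660,0.0000)
R[1][0] = -0.8660

-0.866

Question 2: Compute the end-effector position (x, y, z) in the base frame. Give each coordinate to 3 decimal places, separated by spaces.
-1.500 2.598 5.000

after link 1: o_1 = (-1.5000, 2.5981, 1.0000)
after link 2: o_2 = (-1.5000, 2.5981, 5.0000)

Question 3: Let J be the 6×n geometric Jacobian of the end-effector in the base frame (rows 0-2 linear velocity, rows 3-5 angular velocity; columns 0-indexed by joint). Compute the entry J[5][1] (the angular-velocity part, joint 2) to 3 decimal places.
axis z_1 = (0.0000,0.0000,1.0000); lever o_n−o_1 = (0.0000,0.0000,4.0000)
cross product → J_v[:, 1] = (0.0000,0.0000,0.0000)
J_ω[:, 1] = z_1
entry J[5][1] = 1.0000

1.000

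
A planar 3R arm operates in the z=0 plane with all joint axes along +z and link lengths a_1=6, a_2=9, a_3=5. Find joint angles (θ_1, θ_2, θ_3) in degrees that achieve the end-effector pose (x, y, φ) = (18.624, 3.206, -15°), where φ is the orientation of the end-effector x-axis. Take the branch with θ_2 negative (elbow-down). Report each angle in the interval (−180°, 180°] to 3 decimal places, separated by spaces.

wrist centre = target − a_3·(cos φ, sin φ) = (13.7944, 4.5001)
cos θ_2 = (210.5355−6²−9²)/(2·6·9) = 0.8661; θ_2 = -29.9949° (elbow-down)
β = atan2(4.5001,13.7944) = 18.0677°; ψ = atan2(-4.4993,13.7946) = -18.0645°
θ_1 = β − ψ = 36.1322°
θ_3 = φ − θ_1 − θ_2 = -21.1373° (wrapped to (-180°,180°])

36.132 -29.995 -21.137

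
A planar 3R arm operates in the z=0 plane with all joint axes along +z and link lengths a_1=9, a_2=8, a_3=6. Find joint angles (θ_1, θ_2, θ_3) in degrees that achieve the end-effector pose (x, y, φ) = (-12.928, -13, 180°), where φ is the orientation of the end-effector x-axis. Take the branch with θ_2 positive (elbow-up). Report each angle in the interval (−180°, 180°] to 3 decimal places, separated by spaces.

wrist centre = target − a_3·(cos φ, sin φ) = (-6.9280, -13.0000)
cos θ_2 = (216.9972−9²−8²)/(2·9·8) = 0.5000; θ_2 = 60.0013° (elbow-up)
β = atan2(-13.0000,-6.9280) = -118.0542°; ψ = atan2(6.9283,12.9998) = 28.0555°
θ_1 = β − ψ = -146.1097°
θ_3 = φ − θ_1 − θ_2 = -93.8916° (wrapped to (-180°,180°])

-146.110 60.001 -93.892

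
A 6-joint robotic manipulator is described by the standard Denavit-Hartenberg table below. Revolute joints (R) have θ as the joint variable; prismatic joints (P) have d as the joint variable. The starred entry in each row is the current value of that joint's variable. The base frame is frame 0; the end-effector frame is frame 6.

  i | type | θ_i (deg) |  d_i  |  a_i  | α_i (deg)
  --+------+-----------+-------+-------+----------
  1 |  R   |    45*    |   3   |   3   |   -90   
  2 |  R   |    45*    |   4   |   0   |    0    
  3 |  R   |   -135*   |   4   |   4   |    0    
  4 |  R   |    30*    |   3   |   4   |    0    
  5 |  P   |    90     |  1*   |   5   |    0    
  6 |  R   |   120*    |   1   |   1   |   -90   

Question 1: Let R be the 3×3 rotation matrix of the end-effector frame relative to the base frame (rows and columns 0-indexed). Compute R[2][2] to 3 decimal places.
0.866

End-effector z-axis (col 2 of R) = (-0.3536,-0.3536,0.8660)
R[2][2] = 0.8660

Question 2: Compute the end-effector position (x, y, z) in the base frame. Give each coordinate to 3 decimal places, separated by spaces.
after link 1: o_1 = (2.1213, 2.1213, 3.0000)
after link 2: o_2 = (-0.7071, 4.9497, 3.0000)
after link 3: o_3 = (-3.5355, 7.7782, 7.0000)
after link 4: o_4 = (-4.2426, 11.3137, 10.4641)
after link 5: o_5 = (-1.8879, 15.0827, 7.9641)
after link 6: o_6 = (-3.2074, 15.1774, 7.4641)

-3.207 15.177 7.464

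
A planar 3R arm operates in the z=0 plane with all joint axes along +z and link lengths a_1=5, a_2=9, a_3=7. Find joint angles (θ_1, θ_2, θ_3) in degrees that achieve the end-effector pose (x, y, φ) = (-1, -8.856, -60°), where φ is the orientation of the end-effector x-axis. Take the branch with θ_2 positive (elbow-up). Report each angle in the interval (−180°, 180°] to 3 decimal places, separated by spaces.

wrist centre = target − a_3·(cos φ, sin φ) = (-4.5000, -2.7938)
cos θ_2 = (28.0554−5²−9²)/(2·5·9) = -0.8661; θ_2 = 150.0029° (elbow-up)
β = atan2(-2.7938,-4.5000) = -148.1659°; ψ = atan2(4.4996,-2.7945) = 121.8421°
θ_1 = β − ψ = -270.0081°
θ_3 = φ − θ_1 − θ_2 = 60.0052° (wrapped to (-180°,180°])

89.992 150.003 60.005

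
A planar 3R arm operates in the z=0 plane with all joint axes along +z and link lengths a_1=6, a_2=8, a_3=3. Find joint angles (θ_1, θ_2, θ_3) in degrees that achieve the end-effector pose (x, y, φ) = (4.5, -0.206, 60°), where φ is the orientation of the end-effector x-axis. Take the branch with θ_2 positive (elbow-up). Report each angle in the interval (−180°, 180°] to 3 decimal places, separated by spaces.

-146.129 149.998 56.130

wrist centre = target − a_3·(cos φ, sin φ) = (3.0000, -2.8041)
cos θ_2 = (16.8628−6²−8²)/(2·6·8) = -0.8660; θ_2 = 149.9985° (elbow-up)
β = atan2(-2.8041,3.0000) = -43.0666°; ψ = atan2(4.0002,-0.9281) = 103.0623°
θ_1 = β − ψ = -146.1289°
θ_3 = φ − θ_1 − θ_2 = 56.1305° (wrapped to (-180°,180°])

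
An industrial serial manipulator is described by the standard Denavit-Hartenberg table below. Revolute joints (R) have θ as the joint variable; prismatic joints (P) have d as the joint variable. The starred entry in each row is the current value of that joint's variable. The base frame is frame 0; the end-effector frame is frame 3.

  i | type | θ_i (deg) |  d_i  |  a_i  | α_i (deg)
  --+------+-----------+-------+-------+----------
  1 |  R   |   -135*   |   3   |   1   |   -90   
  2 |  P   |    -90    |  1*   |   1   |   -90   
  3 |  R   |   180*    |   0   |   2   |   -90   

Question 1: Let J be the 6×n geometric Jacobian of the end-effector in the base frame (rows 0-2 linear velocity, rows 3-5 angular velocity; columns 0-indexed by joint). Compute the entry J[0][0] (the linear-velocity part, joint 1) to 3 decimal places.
axis z_0 = ẑ; lever o_n−o_0 = (0.0000,-1.4142,2.0000)
cross product → J_v[:, 0] = (1.4142,0.0000,-0.0000)
J_ω[:, 0] = z_0
entry J[0][0] = 1.4142

1.414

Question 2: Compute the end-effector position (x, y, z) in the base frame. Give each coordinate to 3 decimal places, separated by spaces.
0.000 -1.414 2.000

after link 1: o_1 = (-0.7071, -0.7071, 3.0000)
after link 2: o_2 = (0.0000, -1.4142, 4.0000)
after link 3: o_3 = (0.0000, -1.4142, 2.0000)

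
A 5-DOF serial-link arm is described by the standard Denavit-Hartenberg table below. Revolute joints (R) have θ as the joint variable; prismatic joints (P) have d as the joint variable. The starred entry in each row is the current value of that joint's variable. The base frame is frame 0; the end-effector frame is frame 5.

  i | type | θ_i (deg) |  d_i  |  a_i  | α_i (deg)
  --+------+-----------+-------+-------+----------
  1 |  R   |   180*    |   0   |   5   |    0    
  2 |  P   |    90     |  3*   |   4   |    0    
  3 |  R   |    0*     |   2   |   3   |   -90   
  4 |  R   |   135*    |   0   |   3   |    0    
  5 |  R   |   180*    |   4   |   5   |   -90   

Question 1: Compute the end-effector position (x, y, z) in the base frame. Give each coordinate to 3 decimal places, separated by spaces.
after link 1: o_1 = (-5.0000, 0.0000, 0.0000)
after link 2: o_2 = (-5.0000, -4.0000, 3.0000)
after link 3: o_3 = (-5.0000, -7.0000, 5.0000)
after link 4: o_4 = (-5.0000, -4.8787, 2.8787)
after link 5: o_5 = (-1.0000, -8.4142, 6.4142)

-1.000 -8.414 6.414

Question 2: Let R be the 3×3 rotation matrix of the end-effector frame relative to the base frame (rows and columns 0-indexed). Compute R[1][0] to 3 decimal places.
End-effector x-axis (col 0 of R) = (-0.0000,-0.7071,0.7071)
R[1][0] = -0.7071

-0.707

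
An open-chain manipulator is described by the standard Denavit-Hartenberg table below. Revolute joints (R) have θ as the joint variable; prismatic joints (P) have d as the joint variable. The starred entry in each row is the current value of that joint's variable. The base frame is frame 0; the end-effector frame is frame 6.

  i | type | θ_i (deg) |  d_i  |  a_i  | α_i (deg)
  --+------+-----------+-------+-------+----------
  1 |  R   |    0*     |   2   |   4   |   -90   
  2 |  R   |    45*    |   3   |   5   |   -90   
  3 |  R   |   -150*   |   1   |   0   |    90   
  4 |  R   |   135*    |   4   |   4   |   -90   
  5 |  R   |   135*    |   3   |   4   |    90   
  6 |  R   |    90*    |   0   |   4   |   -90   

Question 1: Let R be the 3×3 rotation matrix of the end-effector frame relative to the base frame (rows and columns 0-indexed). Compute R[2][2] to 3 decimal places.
-0.410

End-effector z-axis (col 2 of R) = (-0.2974,-0.8624,-0.4097)
R[2][2] = -0.4097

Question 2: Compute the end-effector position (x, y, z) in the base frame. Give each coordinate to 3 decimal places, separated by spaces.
12.867 -0.904 -2.453

after link 1: o_1 = (4.0000, 0.0000, 2.0000)
after link 2: o_2 = (7.5355, 3.0000, -1.5355)
after link 3: o_3 = (6.8284, 3.0000, -2.2426)
after link 4: o_4 = (5.1463, -1.8783, -4.5605)
after link 5: o_5 = (9.1348, 0.5105, -2.7206)
after link 6: o_6 = (12.8668, -0.9037, -2.4526)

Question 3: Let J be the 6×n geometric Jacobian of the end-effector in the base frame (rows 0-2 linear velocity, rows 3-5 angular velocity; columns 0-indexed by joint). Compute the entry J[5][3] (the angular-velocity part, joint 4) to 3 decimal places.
0.354

axis z_3 = (-0.3536,-0.8660,0.3536); lever o_n−o_3 = (6.0384,-3.9037,-0.2100)
cross product → J_v[:, 3] = (1.5620,2.0607,6.6096)
J_ω[:, 3] = z_3
entry J[5][3] = 0.3536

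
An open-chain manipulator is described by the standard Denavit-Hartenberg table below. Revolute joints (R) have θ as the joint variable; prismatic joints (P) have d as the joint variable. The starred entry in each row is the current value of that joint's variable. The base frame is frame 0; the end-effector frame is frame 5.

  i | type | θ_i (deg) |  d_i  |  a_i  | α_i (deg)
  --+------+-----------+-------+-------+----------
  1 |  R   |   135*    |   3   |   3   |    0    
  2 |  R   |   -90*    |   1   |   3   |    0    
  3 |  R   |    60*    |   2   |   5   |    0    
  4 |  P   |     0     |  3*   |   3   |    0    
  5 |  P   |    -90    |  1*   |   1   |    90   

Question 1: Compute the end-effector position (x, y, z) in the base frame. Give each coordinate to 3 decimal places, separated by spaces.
-1.105 12.229 10.000

after link 1: o_1 = (-2.1213, 2.1213, 3.0000)
after link 2: o_2 = (0.0000, 4.2426, 4.0000)
after link 3: o_3 = (-1.2941, 9.0723, 6.0000)
after link 4: o_4 = (-2.0706, 11.9700, 9.0000)
after link 5: o_5 = (-1.1046, 12.2289, 10.0000)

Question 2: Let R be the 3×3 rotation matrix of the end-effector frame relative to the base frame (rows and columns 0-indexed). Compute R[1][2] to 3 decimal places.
End-effector z-axis (col 2 of R) = (0.2588,-0.9659,0.0000)
R[1][2] = -0.9659

-0.966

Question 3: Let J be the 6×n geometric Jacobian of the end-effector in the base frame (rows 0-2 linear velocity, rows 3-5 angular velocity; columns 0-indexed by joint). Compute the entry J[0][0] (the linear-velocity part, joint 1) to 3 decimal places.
axis z_0 = ẑ; lever o_n−o_0 = (-1.1046,12.2289,10.0000)
cross product → J_v[:, 0] = (-12.2289,-1.1046,0.0000)
J_ω[:, 0] = z_0
entry J[0][0] = -12.2289

-12.229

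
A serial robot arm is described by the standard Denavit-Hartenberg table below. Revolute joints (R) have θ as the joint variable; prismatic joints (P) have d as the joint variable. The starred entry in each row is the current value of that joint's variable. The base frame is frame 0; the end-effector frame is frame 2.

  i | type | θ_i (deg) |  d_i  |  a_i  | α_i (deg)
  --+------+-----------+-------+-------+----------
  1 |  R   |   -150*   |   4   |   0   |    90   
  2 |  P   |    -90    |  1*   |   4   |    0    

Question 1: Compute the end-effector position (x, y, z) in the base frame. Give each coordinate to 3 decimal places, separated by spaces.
after link 1: o_1 = (0.0000, 0.0000, 4.0000)
after link 2: o_2 = (-0.5000, 0.8660, 0.0000)

-0.500 0.866 0.000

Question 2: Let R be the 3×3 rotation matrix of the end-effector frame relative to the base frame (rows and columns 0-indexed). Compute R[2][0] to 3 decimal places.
End-effector x-axis (col 0 of R) = (-0.0000,0.0000,-1.0000)
R[2][0] = -1.0000

-1.000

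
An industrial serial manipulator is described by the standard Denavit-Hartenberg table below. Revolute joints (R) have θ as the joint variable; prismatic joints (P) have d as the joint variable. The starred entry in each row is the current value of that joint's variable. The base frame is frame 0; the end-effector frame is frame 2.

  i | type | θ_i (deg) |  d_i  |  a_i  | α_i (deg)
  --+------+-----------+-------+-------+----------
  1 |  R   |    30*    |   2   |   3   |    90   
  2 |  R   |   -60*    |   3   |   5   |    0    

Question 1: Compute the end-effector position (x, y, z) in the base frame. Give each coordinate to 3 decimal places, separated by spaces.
6.263 0.152 -2.330

after link 1: o_1 = (2.5981, 1.5000, 2.0000)
after link 2: o_2 = (6.2631, 0.1519, -2.3301)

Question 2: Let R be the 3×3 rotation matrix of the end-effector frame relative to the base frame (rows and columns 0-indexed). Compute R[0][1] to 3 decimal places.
0.750

End-effector y-axis (col 1 of R) = (0.7500,0.4330,0.5000)
R[0][1] = 0.7500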